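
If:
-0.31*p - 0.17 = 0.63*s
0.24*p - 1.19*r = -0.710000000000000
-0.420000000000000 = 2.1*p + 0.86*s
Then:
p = -0.11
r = 0.57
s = -0.21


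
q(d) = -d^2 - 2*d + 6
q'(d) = -2*d - 2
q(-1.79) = 6.38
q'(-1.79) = 1.58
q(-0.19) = 6.34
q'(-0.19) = -1.62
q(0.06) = 5.88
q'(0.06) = -2.12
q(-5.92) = -17.21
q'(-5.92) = 9.84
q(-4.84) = -7.75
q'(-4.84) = 7.68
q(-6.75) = -26.06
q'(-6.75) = 11.50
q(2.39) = -4.49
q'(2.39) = -6.78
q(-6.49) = -23.14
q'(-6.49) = 10.98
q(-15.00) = -189.00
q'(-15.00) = 28.00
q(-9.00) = -57.00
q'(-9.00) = 16.00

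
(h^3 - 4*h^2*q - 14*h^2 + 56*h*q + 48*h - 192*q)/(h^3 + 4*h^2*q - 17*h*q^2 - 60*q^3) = (h^2 - 14*h + 48)/(h^2 + 8*h*q + 15*q^2)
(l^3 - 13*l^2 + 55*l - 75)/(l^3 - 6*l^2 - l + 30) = (l - 5)/(l + 2)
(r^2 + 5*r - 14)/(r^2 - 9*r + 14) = (r + 7)/(r - 7)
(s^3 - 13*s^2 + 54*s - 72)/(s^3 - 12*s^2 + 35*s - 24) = (s^2 - 10*s + 24)/(s^2 - 9*s + 8)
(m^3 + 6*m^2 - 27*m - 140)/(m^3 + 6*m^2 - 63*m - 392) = (m^2 - m - 20)/(m^2 - m - 56)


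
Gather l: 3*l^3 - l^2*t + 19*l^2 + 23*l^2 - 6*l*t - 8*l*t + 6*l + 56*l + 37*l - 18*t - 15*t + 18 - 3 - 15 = 3*l^3 + l^2*(42 - t) + l*(99 - 14*t) - 33*t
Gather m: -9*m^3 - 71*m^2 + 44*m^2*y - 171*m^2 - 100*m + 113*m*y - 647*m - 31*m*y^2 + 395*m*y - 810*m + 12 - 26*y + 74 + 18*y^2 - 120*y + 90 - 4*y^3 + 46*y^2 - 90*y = -9*m^3 + m^2*(44*y - 242) + m*(-31*y^2 + 508*y - 1557) - 4*y^3 + 64*y^2 - 236*y + 176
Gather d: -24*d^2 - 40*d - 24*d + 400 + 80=-24*d^2 - 64*d + 480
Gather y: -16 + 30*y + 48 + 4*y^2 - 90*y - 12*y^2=-8*y^2 - 60*y + 32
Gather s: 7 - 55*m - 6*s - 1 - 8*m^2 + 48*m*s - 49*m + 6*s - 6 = -8*m^2 + 48*m*s - 104*m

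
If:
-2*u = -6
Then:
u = 3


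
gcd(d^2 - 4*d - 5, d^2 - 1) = d + 1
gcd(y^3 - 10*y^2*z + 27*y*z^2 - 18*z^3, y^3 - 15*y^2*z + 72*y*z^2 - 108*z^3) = y^2 - 9*y*z + 18*z^2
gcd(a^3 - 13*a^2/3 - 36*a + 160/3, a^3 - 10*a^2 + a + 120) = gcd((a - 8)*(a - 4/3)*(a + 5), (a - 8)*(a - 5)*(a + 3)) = a - 8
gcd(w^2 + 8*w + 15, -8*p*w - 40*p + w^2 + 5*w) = w + 5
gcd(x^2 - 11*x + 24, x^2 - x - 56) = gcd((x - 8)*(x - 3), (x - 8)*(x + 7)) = x - 8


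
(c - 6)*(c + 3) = c^2 - 3*c - 18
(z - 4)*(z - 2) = z^2 - 6*z + 8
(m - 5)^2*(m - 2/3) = m^3 - 32*m^2/3 + 95*m/3 - 50/3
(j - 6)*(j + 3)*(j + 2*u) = j^3 + 2*j^2*u - 3*j^2 - 6*j*u - 18*j - 36*u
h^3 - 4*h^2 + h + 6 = (h - 3)*(h - 2)*(h + 1)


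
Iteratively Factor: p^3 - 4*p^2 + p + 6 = (p - 2)*(p^2 - 2*p - 3) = (p - 3)*(p - 2)*(p + 1)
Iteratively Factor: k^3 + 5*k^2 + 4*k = (k)*(k^2 + 5*k + 4) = k*(k + 1)*(k + 4)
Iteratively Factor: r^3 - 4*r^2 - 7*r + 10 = (r - 1)*(r^2 - 3*r - 10) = (r - 5)*(r - 1)*(r + 2)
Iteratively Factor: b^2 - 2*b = (b - 2)*(b)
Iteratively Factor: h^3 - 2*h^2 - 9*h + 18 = (h - 3)*(h^2 + h - 6) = (h - 3)*(h - 2)*(h + 3)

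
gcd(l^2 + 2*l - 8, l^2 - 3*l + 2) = l - 2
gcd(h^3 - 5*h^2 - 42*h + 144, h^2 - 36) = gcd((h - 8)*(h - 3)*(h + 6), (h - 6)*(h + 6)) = h + 6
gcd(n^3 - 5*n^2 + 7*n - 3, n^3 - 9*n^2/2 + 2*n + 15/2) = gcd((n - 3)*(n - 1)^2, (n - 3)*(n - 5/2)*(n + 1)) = n - 3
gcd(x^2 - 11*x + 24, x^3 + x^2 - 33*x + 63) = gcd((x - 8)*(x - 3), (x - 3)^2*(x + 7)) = x - 3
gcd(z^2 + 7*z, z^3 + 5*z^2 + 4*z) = z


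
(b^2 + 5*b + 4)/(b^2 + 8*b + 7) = (b + 4)/(b + 7)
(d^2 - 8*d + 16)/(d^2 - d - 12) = (d - 4)/(d + 3)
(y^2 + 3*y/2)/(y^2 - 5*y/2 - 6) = y/(y - 4)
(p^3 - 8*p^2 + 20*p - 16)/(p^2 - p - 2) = (p^2 - 6*p + 8)/(p + 1)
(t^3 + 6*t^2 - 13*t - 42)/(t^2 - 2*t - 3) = (t^2 + 9*t + 14)/(t + 1)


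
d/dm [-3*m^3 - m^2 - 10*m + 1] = -9*m^2 - 2*m - 10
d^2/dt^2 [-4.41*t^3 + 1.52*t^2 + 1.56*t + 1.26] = 3.04 - 26.46*t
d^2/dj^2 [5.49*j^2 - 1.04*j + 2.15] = 10.9800000000000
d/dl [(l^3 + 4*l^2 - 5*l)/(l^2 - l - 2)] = (l^4 - 2*l^3 - 5*l^2 - 16*l + 10)/(l^4 - 2*l^3 - 3*l^2 + 4*l + 4)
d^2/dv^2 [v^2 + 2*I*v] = 2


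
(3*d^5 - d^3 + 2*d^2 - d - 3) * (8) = 24*d^5 - 8*d^3 + 16*d^2 - 8*d - 24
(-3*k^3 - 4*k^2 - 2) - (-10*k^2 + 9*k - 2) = -3*k^3 + 6*k^2 - 9*k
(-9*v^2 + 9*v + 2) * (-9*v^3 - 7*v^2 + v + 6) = 81*v^5 - 18*v^4 - 90*v^3 - 59*v^2 + 56*v + 12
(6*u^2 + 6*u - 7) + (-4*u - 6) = 6*u^2 + 2*u - 13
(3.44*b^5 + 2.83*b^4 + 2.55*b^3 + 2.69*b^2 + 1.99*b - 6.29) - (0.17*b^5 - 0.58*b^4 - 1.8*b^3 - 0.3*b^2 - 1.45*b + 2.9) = 3.27*b^5 + 3.41*b^4 + 4.35*b^3 + 2.99*b^2 + 3.44*b - 9.19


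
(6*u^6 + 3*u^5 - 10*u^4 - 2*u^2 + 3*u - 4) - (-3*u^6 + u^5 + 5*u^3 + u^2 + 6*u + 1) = 9*u^6 + 2*u^5 - 10*u^4 - 5*u^3 - 3*u^2 - 3*u - 5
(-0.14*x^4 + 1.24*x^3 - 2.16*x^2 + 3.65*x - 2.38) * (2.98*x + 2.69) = -0.4172*x^5 + 3.3186*x^4 - 3.1012*x^3 + 5.0666*x^2 + 2.7261*x - 6.4022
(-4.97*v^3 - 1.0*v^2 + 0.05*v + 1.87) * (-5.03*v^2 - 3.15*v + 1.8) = 24.9991*v^5 + 20.6855*v^4 - 6.0475*v^3 - 11.3636*v^2 - 5.8005*v + 3.366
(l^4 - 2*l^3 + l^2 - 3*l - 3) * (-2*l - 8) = -2*l^5 - 4*l^4 + 14*l^3 - 2*l^2 + 30*l + 24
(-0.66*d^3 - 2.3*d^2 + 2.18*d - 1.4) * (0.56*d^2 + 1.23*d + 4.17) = -0.3696*d^5 - 2.0998*d^4 - 4.3604*d^3 - 7.6936*d^2 + 7.3686*d - 5.838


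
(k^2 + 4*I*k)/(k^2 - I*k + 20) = k/(k - 5*I)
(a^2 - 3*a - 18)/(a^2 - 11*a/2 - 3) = 2*(a + 3)/(2*a + 1)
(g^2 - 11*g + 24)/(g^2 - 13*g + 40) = (g - 3)/(g - 5)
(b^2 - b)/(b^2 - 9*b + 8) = b/(b - 8)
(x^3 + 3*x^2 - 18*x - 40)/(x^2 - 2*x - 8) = x + 5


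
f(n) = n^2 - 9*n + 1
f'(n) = 2*n - 9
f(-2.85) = 34.77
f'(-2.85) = -14.70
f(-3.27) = 41.12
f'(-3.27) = -15.54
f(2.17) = -13.82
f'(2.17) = -4.66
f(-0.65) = 7.27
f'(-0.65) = -10.30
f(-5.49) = 80.55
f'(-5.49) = -19.98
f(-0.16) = 2.47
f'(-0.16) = -9.32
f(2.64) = -15.79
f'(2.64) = -3.72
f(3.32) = -17.86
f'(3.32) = -2.36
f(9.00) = 1.00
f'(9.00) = 9.00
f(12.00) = 37.00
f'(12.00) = 15.00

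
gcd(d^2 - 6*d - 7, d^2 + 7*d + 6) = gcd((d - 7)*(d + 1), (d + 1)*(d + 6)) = d + 1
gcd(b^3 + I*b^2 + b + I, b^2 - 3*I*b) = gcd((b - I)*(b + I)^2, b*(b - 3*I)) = 1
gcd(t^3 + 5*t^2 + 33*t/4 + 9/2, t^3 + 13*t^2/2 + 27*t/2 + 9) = t^2 + 7*t/2 + 3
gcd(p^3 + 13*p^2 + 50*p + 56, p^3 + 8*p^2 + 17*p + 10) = p + 2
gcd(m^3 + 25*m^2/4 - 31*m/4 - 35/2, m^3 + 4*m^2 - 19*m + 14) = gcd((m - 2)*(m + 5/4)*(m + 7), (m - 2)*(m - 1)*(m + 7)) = m^2 + 5*m - 14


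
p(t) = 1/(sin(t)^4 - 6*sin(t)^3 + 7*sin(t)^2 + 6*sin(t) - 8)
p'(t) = (-4*sin(t)^3*cos(t) + 18*sin(t)^2*cos(t) - 14*sin(t)*cos(t) - 6*cos(t))/(sin(t)^4 - 6*sin(t)^3 + 7*sin(t)^2 + 6*sin(t) - 8)^2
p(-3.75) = -0.30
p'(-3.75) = 0.67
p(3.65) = -0.12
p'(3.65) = -0.07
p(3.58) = -0.11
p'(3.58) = -0.04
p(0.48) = -0.23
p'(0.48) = -0.44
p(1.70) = -19.86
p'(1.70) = 309.07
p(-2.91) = -0.11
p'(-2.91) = 0.02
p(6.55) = -0.17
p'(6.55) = -0.23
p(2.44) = -0.38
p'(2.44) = 0.94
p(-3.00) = -0.12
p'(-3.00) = 0.05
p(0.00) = -0.12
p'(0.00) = -0.09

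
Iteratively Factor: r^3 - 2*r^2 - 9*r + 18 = (r - 2)*(r^2 - 9) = (r - 3)*(r - 2)*(r + 3)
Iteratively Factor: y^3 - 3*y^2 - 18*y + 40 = (y - 2)*(y^2 - y - 20) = (y - 5)*(y - 2)*(y + 4)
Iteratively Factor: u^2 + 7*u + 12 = (u + 4)*(u + 3)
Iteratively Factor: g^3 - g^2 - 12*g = (g - 4)*(g^2 + 3*g) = (g - 4)*(g + 3)*(g)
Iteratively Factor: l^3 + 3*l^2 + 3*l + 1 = (l + 1)*(l^2 + 2*l + 1) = (l + 1)^2*(l + 1)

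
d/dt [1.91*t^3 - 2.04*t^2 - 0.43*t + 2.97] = 5.73*t^2 - 4.08*t - 0.43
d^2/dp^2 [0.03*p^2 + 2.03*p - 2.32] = 0.0600000000000000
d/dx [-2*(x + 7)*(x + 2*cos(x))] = -2*x + 2*(x + 7)*(2*sin(x) - 1) - 4*cos(x)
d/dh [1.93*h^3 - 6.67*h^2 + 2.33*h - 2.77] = 5.79*h^2 - 13.34*h + 2.33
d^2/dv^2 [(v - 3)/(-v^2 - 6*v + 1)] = 2*(-4*(v - 3)*(v + 3)^2 + 3*(v + 1)*(v^2 + 6*v - 1))/(v^2 + 6*v - 1)^3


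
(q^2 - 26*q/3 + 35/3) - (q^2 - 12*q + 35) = 10*q/3 - 70/3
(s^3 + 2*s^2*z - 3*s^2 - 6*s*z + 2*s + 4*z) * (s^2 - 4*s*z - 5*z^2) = s^5 - 2*s^4*z - 3*s^4 - 13*s^3*z^2 + 6*s^3*z + 2*s^3 - 10*s^2*z^3 + 39*s^2*z^2 - 4*s^2*z + 30*s*z^3 - 26*s*z^2 - 20*z^3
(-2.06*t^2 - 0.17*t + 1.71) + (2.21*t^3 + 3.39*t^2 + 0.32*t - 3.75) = 2.21*t^3 + 1.33*t^2 + 0.15*t - 2.04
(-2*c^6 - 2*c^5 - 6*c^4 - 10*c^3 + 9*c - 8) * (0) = 0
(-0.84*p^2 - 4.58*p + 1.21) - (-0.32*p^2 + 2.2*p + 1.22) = -0.52*p^2 - 6.78*p - 0.01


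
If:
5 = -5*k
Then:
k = -1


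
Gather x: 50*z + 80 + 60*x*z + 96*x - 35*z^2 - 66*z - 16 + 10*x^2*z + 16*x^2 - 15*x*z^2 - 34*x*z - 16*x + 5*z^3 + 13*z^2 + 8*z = x^2*(10*z + 16) + x*(-15*z^2 + 26*z + 80) + 5*z^3 - 22*z^2 - 8*z + 64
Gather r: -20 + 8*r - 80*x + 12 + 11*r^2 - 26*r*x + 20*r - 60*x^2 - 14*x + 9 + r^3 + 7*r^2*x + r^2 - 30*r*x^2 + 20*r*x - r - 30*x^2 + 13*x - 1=r^3 + r^2*(7*x + 12) + r*(-30*x^2 - 6*x + 27) - 90*x^2 - 81*x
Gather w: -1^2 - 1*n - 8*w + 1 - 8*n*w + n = w*(-8*n - 8)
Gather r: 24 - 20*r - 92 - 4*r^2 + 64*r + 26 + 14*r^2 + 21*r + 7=10*r^2 + 65*r - 35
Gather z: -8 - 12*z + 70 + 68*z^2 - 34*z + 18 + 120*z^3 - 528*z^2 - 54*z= 120*z^3 - 460*z^2 - 100*z + 80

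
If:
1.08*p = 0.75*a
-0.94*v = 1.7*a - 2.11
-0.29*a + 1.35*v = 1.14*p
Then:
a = 0.86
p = 0.60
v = 0.69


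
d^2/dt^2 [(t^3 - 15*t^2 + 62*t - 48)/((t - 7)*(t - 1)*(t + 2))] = 6*(-3*t^3 + 62*t^2 - 436*t + 1016)/(t^6 - 15*t^5 + 33*t^4 + 295*t^3 - 462*t^2 - 2940*t - 2744)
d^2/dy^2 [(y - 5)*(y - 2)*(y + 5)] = 6*y - 4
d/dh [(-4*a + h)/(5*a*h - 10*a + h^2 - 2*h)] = (5*a*h - 10*a + h^2 - 2*h + (4*a - h)*(5*a + 2*h - 2))/(5*a*h - 10*a + h^2 - 2*h)^2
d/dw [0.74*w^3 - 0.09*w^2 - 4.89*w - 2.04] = 2.22*w^2 - 0.18*w - 4.89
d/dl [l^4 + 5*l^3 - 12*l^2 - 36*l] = 4*l^3 + 15*l^2 - 24*l - 36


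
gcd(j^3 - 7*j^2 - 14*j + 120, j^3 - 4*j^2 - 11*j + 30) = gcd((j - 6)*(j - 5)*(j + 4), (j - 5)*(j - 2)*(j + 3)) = j - 5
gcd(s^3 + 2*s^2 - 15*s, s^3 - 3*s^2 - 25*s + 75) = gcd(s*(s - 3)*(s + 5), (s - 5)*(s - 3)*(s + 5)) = s^2 + 2*s - 15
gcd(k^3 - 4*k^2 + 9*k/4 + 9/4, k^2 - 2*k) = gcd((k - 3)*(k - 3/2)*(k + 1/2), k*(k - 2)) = 1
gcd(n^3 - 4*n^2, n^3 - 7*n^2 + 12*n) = n^2 - 4*n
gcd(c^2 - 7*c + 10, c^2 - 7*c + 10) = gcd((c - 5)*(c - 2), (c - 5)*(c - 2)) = c^2 - 7*c + 10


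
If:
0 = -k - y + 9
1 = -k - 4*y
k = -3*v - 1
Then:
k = 37/3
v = -40/9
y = -10/3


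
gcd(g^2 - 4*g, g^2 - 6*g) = g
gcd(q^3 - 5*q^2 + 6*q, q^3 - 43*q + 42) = 1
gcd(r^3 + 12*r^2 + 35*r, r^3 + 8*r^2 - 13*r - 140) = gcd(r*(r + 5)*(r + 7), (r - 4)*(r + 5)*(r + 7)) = r^2 + 12*r + 35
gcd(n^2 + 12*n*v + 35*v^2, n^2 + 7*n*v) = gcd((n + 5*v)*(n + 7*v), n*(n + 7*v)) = n + 7*v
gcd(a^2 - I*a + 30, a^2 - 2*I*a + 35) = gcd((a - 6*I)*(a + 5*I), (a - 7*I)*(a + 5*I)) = a + 5*I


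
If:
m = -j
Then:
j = -m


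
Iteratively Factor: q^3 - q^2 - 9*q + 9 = (q - 1)*(q^2 - 9) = (q - 1)*(q + 3)*(q - 3)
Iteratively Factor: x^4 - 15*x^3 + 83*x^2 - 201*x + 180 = (x - 3)*(x^3 - 12*x^2 + 47*x - 60) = (x - 4)*(x - 3)*(x^2 - 8*x + 15) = (x - 5)*(x - 4)*(x - 3)*(x - 3)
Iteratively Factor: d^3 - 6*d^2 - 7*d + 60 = (d + 3)*(d^2 - 9*d + 20) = (d - 4)*(d + 3)*(d - 5)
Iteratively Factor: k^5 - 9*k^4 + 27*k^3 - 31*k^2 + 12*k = (k - 4)*(k^4 - 5*k^3 + 7*k^2 - 3*k) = (k - 4)*(k - 1)*(k^3 - 4*k^2 + 3*k) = (k - 4)*(k - 1)^2*(k^2 - 3*k) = (k - 4)*(k - 3)*(k - 1)^2*(k)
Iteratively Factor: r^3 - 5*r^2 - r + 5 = (r + 1)*(r^2 - 6*r + 5) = (r - 5)*(r + 1)*(r - 1)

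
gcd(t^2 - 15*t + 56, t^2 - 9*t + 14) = t - 7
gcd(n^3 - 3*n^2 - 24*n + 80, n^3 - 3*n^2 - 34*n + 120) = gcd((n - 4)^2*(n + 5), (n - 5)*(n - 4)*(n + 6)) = n - 4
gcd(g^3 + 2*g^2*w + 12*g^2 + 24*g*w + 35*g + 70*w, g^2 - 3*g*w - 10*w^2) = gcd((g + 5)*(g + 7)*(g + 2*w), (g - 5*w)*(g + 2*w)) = g + 2*w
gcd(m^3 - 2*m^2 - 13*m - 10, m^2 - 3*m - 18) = 1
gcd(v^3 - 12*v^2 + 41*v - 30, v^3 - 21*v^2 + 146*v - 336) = v - 6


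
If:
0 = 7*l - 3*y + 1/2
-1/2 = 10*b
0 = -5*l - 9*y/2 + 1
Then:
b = -1/20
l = 1/62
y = 19/93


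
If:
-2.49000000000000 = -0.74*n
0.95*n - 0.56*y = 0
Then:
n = 3.36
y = 5.71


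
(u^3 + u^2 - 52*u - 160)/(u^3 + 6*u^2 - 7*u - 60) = (u - 8)/(u - 3)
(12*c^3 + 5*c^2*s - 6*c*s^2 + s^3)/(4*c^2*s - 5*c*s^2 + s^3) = (-3*c^2 - 2*c*s + s^2)/(s*(-c + s))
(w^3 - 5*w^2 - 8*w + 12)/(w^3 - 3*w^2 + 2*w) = (w^2 - 4*w - 12)/(w*(w - 2))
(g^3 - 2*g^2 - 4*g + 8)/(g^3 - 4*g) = (g - 2)/g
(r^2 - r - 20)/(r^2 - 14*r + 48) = (r^2 - r - 20)/(r^2 - 14*r + 48)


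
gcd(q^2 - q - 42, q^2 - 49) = q - 7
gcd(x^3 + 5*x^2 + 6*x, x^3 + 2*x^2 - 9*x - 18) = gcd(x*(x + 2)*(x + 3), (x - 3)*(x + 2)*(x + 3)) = x^2 + 5*x + 6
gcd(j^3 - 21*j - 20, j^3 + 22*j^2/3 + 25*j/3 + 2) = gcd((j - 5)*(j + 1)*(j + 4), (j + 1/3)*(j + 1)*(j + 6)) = j + 1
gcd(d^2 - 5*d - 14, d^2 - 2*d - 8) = d + 2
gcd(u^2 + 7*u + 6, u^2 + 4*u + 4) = 1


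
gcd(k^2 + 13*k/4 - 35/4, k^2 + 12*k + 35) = k + 5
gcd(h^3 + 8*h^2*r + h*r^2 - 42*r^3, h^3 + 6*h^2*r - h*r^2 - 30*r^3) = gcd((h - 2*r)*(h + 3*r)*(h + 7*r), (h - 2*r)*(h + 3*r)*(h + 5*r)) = -h^2 - h*r + 6*r^2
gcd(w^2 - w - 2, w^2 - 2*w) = w - 2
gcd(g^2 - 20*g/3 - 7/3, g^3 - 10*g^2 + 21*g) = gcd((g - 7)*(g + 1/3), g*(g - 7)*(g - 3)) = g - 7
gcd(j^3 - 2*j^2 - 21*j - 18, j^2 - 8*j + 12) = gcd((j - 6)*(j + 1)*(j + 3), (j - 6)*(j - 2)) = j - 6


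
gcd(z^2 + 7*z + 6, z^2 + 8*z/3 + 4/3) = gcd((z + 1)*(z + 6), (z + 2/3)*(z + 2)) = 1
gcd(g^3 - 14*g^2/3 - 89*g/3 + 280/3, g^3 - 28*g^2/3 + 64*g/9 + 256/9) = g - 8/3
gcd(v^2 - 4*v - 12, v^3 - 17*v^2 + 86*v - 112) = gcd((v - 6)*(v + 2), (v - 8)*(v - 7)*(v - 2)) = 1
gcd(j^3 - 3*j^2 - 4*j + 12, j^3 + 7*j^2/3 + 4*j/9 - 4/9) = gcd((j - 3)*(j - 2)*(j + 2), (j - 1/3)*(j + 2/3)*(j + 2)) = j + 2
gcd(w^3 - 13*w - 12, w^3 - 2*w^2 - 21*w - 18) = w^2 + 4*w + 3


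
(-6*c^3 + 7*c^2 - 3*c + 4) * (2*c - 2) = -12*c^4 + 26*c^3 - 20*c^2 + 14*c - 8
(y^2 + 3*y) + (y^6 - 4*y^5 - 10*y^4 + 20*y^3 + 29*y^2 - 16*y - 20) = y^6 - 4*y^5 - 10*y^4 + 20*y^3 + 30*y^2 - 13*y - 20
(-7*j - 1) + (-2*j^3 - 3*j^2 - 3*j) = -2*j^3 - 3*j^2 - 10*j - 1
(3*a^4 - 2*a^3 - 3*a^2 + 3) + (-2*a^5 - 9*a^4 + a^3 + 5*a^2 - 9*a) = -2*a^5 - 6*a^4 - a^3 + 2*a^2 - 9*a + 3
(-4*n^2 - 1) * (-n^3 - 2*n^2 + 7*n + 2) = 4*n^5 + 8*n^4 - 27*n^3 - 6*n^2 - 7*n - 2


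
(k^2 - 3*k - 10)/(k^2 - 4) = (k - 5)/(k - 2)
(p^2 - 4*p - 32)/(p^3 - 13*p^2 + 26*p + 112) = (p + 4)/(p^2 - 5*p - 14)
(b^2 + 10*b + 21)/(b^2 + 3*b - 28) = (b + 3)/(b - 4)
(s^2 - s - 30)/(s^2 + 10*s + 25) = (s - 6)/(s + 5)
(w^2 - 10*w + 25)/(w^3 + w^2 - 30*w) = (w - 5)/(w*(w + 6))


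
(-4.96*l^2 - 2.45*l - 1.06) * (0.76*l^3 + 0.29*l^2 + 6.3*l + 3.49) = -3.7696*l^5 - 3.3004*l^4 - 32.7641*l^3 - 33.0528*l^2 - 15.2285*l - 3.6994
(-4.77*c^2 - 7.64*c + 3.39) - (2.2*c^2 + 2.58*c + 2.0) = -6.97*c^2 - 10.22*c + 1.39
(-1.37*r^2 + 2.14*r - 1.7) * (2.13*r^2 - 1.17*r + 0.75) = -2.9181*r^4 + 6.1611*r^3 - 7.1523*r^2 + 3.594*r - 1.275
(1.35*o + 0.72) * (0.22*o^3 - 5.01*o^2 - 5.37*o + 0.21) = 0.297*o^4 - 6.6051*o^3 - 10.8567*o^2 - 3.5829*o + 0.1512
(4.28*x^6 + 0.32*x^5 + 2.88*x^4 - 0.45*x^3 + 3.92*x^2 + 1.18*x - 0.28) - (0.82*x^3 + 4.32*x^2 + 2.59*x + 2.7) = 4.28*x^6 + 0.32*x^5 + 2.88*x^4 - 1.27*x^3 - 0.4*x^2 - 1.41*x - 2.98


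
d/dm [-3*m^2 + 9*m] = 9 - 6*m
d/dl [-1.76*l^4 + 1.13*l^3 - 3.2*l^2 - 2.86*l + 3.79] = -7.04*l^3 + 3.39*l^2 - 6.4*l - 2.86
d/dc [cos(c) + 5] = -sin(c)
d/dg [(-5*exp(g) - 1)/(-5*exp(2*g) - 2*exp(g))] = (-25*exp(2*g) - 10*exp(g) - 2)*exp(-g)/(25*exp(2*g) + 20*exp(g) + 4)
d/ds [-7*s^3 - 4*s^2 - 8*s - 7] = -21*s^2 - 8*s - 8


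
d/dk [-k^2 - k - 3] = -2*k - 1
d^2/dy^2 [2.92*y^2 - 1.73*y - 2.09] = 5.84000000000000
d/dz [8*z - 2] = 8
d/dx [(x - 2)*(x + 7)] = 2*x + 5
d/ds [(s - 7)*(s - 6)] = 2*s - 13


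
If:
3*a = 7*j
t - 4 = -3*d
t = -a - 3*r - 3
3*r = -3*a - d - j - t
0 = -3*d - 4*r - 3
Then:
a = 4/5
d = 37/35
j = 12/35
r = -54/35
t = 29/35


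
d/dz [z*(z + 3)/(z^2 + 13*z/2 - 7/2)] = 14*(z^2 - 2*z - 3)/(4*z^4 + 52*z^3 + 141*z^2 - 182*z + 49)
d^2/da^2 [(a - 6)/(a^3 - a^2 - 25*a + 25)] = 2*((a - 6)*(-3*a^2 + 2*a + 25)^2 + (-3*a^2 + 2*a - (a - 6)*(3*a - 1) + 25)*(a^3 - a^2 - 25*a + 25))/(a^3 - a^2 - 25*a + 25)^3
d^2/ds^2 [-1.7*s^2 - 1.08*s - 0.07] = -3.40000000000000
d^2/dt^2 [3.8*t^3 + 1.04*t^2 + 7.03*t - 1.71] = 22.8*t + 2.08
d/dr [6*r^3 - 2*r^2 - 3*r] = 18*r^2 - 4*r - 3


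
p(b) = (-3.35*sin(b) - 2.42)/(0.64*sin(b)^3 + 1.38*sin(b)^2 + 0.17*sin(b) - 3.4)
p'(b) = (-3.35*sin(b) - 2.42)*(-1.92*sin(b)^2*cos(b) - 2.76*sin(b)*cos(b) - 0.17*cos(b))/(0.64*sin(b)^3 + 1.38*sin(b)^2 + 0.17*sin(b) - 3.4)^2 - 3.35*cos(b)/(0.64*sin(b)^3 + 1.38*sin(b)^2 + 0.17*sin(b) - 3.4)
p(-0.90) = -0.07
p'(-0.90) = 0.71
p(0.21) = 0.95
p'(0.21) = 1.23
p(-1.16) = -0.23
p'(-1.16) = 0.49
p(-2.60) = 0.22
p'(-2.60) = -0.85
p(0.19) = 0.92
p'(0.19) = 1.20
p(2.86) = 1.04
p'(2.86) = -1.33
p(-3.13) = 0.70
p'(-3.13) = -1.01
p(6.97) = 1.77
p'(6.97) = 2.43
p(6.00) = 0.44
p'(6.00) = 0.90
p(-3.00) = 0.57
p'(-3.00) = -0.95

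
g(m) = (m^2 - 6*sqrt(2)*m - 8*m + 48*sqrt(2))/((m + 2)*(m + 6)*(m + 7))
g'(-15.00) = -0.13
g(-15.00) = -0.58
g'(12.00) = 0.00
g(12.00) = 0.00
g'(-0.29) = -1.27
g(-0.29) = 1.11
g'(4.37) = -0.02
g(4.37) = 0.02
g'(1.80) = -0.13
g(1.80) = 0.16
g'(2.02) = -0.11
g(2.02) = 0.13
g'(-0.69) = -2.42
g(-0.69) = 1.82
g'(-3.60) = 2.74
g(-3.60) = -10.74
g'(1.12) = -0.24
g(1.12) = 0.28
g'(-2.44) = -25.31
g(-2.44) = -15.97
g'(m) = (2*m - 6*sqrt(2) - 8)/((m + 2)*(m + 6)*(m + 7)) - (m^2 - 6*sqrt(2)*m - 8*m + 48*sqrt(2))/((m + 2)*(m + 6)*(m + 7)^2) - (m^2 - 6*sqrt(2)*m - 8*m + 48*sqrt(2))/((m + 2)*(m + 6)^2*(m + 7)) - (m^2 - 6*sqrt(2)*m - 8*m + 48*sqrt(2))/((m + 2)^2*(m + 6)*(m + 7))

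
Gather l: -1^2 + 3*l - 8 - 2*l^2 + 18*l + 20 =-2*l^2 + 21*l + 11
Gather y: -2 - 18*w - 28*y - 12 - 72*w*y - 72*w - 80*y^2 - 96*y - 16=-90*w - 80*y^2 + y*(-72*w - 124) - 30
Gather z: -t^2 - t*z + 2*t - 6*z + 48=-t^2 + 2*t + z*(-t - 6) + 48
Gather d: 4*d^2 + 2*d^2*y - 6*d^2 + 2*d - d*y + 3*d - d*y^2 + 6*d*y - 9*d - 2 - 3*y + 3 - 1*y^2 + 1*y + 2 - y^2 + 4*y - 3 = d^2*(2*y - 2) + d*(-y^2 + 5*y - 4) - 2*y^2 + 2*y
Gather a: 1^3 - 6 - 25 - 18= -48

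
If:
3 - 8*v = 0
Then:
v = 3/8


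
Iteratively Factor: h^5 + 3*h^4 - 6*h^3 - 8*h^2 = (h + 4)*(h^4 - h^3 - 2*h^2) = (h + 1)*(h + 4)*(h^3 - 2*h^2) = h*(h + 1)*(h + 4)*(h^2 - 2*h) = h^2*(h + 1)*(h + 4)*(h - 2)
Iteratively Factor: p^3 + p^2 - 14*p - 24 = (p + 2)*(p^2 - p - 12) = (p - 4)*(p + 2)*(p + 3)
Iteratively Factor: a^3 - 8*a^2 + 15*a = (a - 5)*(a^2 - 3*a) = (a - 5)*(a - 3)*(a)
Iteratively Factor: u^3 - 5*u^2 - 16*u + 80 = (u + 4)*(u^2 - 9*u + 20) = (u - 5)*(u + 4)*(u - 4)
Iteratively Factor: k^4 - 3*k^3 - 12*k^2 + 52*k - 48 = (k - 2)*(k^3 - k^2 - 14*k + 24) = (k - 2)^2*(k^2 + k - 12) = (k - 3)*(k - 2)^2*(k + 4)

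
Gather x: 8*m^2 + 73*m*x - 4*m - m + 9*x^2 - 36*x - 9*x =8*m^2 - 5*m + 9*x^2 + x*(73*m - 45)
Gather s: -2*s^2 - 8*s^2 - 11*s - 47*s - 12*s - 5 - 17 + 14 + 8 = -10*s^2 - 70*s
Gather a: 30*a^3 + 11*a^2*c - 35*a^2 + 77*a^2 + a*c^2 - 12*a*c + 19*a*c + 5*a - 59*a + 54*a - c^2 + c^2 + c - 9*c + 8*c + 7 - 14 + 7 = 30*a^3 + a^2*(11*c + 42) + a*(c^2 + 7*c)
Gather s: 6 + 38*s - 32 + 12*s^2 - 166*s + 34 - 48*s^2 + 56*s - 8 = -36*s^2 - 72*s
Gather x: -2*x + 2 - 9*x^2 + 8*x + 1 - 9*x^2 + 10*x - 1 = -18*x^2 + 16*x + 2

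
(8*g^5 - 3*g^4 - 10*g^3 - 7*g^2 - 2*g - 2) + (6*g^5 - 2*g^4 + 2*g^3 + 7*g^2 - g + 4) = 14*g^5 - 5*g^4 - 8*g^3 - 3*g + 2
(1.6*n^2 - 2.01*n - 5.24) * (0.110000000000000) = 0.176*n^2 - 0.2211*n - 0.5764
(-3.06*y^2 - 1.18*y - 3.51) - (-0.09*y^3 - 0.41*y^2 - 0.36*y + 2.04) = 0.09*y^3 - 2.65*y^2 - 0.82*y - 5.55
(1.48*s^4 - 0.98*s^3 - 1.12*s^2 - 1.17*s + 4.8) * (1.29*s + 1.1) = 1.9092*s^5 + 0.3638*s^4 - 2.5228*s^3 - 2.7413*s^2 + 4.905*s + 5.28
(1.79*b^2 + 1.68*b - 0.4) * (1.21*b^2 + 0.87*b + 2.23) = 2.1659*b^4 + 3.5901*b^3 + 4.9693*b^2 + 3.3984*b - 0.892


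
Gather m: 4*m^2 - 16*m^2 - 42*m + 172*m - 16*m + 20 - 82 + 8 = -12*m^2 + 114*m - 54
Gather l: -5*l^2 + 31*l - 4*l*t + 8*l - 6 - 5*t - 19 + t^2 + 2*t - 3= -5*l^2 + l*(39 - 4*t) + t^2 - 3*t - 28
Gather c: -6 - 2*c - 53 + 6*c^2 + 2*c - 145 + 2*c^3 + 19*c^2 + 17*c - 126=2*c^3 + 25*c^2 + 17*c - 330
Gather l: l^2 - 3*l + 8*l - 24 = l^2 + 5*l - 24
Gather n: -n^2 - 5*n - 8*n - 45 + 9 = -n^2 - 13*n - 36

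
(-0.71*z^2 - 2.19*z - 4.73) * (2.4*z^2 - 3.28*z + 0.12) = -1.704*z^4 - 2.9272*z^3 - 4.254*z^2 + 15.2516*z - 0.5676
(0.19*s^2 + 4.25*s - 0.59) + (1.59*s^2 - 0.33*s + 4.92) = 1.78*s^2 + 3.92*s + 4.33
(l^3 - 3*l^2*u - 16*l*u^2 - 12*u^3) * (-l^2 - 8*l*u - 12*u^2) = -l^5 - 5*l^4*u + 28*l^3*u^2 + 176*l^2*u^3 + 288*l*u^4 + 144*u^5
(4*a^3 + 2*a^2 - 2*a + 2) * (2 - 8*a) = -32*a^4 - 8*a^3 + 20*a^2 - 20*a + 4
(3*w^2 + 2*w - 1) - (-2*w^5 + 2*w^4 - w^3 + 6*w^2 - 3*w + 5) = 2*w^5 - 2*w^4 + w^3 - 3*w^2 + 5*w - 6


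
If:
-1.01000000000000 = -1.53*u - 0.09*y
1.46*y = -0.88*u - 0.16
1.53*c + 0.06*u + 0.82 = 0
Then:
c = -0.56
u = 0.69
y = -0.53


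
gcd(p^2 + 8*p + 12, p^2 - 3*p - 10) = p + 2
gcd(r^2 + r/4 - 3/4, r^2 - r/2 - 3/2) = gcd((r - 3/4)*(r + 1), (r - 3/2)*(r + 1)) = r + 1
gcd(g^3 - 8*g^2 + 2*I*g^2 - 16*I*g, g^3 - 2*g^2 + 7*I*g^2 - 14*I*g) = g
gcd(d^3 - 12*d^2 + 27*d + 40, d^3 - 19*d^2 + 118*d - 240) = d^2 - 13*d + 40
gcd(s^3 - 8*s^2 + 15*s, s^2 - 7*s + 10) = s - 5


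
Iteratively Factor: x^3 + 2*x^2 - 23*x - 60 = (x + 4)*(x^2 - 2*x - 15) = (x + 3)*(x + 4)*(x - 5)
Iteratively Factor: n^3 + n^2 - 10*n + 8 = (n + 4)*(n^2 - 3*n + 2) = (n - 1)*(n + 4)*(n - 2)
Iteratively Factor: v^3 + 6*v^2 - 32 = (v + 4)*(v^2 + 2*v - 8) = (v - 2)*(v + 4)*(v + 4)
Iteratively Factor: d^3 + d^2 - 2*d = (d - 1)*(d^2 + 2*d) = (d - 1)*(d + 2)*(d)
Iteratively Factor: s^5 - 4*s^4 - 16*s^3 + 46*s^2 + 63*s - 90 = (s - 5)*(s^4 + s^3 - 11*s^2 - 9*s + 18) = (s - 5)*(s + 3)*(s^3 - 2*s^2 - 5*s + 6) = (s - 5)*(s - 3)*(s + 3)*(s^2 + s - 2) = (s - 5)*(s - 3)*(s + 2)*(s + 3)*(s - 1)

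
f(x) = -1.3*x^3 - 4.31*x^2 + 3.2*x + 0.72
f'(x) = -3.9*x^2 - 8.62*x + 3.2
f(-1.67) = -10.59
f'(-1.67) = 6.72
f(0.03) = 0.81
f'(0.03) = 2.94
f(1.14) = -3.16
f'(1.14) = -11.70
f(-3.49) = -7.68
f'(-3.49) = -14.22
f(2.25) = -28.71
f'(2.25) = -35.94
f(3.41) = -90.03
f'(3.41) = -71.54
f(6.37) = -489.80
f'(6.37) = -209.96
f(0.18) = 1.15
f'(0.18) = 1.52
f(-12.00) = 1588.08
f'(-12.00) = -454.96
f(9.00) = -1267.29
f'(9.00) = -390.28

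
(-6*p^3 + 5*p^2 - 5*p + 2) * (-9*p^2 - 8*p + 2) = 54*p^5 + 3*p^4 - 7*p^3 + 32*p^2 - 26*p + 4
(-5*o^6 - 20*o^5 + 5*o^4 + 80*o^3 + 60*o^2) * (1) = -5*o^6 - 20*o^5 + 5*o^4 + 80*o^3 + 60*o^2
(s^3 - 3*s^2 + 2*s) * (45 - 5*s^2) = -5*s^5 + 15*s^4 + 35*s^3 - 135*s^2 + 90*s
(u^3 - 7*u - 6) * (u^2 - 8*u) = u^5 - 8*u^4 - 7*u^3 + 50*u^2 + 48*u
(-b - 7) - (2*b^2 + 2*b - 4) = -2*b^2 - 3*b - 3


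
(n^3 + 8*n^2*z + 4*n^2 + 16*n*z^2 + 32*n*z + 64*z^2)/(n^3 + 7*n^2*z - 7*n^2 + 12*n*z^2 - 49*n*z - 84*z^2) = (n^2 + 4*n*z + 4*n + 16*z)/(n^2 + 3*n*z - 7*n - 21*z)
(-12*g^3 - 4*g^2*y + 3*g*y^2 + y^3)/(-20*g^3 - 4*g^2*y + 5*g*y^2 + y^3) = (3*g + y)/(5*g + y)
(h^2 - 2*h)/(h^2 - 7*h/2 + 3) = 2*h/(2*h - 3)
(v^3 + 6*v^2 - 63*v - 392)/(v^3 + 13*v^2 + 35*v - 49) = (v - 8)/(v - 1)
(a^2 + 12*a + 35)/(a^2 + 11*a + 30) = (a + 7)/(a + 6)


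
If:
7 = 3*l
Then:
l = 7/3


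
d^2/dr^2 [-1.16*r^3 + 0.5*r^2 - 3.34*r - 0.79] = 1.0 - 6.96*r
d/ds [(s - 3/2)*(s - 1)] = 2*s - 5/2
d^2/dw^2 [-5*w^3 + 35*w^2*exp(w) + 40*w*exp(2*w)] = 35*w^2*exp(w) + 160*w*exp(2*w) + 140*w*exp(w) - 30*w + 160*exp(2*w) + 70*exp(w)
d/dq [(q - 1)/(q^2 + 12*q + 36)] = (8 - q)/(q^3 + 18*q^2 + 108*q + 216)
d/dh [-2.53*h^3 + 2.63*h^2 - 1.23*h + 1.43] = -7.59*h^2 + 5.26*h - 1.23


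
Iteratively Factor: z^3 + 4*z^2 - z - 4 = (z + 4)*(z^2 - 1) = (z + 1)*(z + 4)*(z - 1)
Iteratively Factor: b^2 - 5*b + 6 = (b - 2)*(b - 3)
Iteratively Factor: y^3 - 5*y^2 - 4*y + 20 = (y - 5)*(y^2 - 4) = (y - 5)*(y - 2)*(y + 2)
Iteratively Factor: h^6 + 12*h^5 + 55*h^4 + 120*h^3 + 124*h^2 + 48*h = (h + 2)*(h^5 + 10*h^4 + 35*h^3 + 50*h^2 + 24*h) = (h + 2)^2*(h^4 + 8*h^3 + 19*h^2 + 12*h) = (h + 2)^2*(h + 3)*(h^3 + 5*h^2 + 4*h) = (h + 2)^2*(h + 3)*(h + 4)*(h^2 + h) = (h + 1)*(h + 2)^2*(h + 3)*(h + 4)*(h)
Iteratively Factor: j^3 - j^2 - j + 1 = (j - 1)*(j^2 - 1) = (j - 1)*(j + 1)*(j - 1)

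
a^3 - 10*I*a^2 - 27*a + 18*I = (a - 6*I)*(a - 3*I)*(a - I)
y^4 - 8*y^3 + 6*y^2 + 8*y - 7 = (y - 7)*(y - 1)^2*(y + 1)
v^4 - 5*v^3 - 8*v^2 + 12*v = v*(v - 6)*(v - 1)*(v + 2)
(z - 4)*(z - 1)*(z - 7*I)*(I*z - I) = I*z^4 + 7*z^3 - 6*I*z^3 - 42*z^2 + 9*I*z^2 + 63*z - 4*I*z - 28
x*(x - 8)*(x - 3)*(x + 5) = x^4 - 6*x^3 - 31*x^2 + 120*x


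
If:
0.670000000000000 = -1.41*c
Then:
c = -0.48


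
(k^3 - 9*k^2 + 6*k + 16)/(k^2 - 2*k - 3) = (k^2 - 10*k + 16)/(k - 3)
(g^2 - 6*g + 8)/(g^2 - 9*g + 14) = (g - 4)/(g - 7)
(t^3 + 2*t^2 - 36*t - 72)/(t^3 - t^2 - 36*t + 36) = (t + 2)/(t - 1)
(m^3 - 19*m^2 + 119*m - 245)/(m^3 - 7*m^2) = 1 - 12/m + 35/m^2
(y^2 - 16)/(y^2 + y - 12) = (y - 4)/(y - 3)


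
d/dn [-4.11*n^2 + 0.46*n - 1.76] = 0.46 - 8.22*n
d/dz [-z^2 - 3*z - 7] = -2*z - 3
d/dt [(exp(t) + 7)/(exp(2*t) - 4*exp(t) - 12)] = (-2*(exp(t) - 2)*(exp(t) + 7) + exp(2*t) - 4*exp(t) - 12)*exp(t)/(-exp(2*t) + 4*exp(t) + 12)^2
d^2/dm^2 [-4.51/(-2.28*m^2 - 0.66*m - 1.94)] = (-46.889568*m^2 - 13.573296*m + 4.51*(4.56*m + 0.66)*(9.12*m + 1.32) - 39.897264)/(2.28*m^2 + 0.66*m + 1.94)^3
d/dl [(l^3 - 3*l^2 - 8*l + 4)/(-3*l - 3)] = 2*(-l^3 + 3*l + 6)/(3*(l^2 + 2*l + 1))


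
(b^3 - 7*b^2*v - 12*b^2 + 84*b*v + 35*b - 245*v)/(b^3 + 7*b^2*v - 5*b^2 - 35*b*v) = (b^2 - 7*b*v - 7*b + 49*v)/(b*(b + 7*v))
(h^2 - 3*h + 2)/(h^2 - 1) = (h - 2)/(h + 1)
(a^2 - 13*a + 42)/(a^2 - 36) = (a - 7)/(a + 6)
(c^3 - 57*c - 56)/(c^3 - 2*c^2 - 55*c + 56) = (c + 1)/(c - 1)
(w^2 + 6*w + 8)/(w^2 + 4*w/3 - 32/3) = 3*(w + 2)/(3*w - 8)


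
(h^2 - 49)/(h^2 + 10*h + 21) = (h - 7)/(h + 3)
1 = 1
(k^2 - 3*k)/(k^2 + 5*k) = (k - 3)/(k + 5)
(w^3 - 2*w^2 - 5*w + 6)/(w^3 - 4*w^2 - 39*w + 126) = (w^2 + w - 2)/(w^2 - w - 42)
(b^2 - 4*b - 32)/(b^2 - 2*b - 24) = (b - 8)/(b - 6)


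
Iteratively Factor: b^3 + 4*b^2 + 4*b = (b + 2)*(b^2 + 2*b) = b*(b + 2)*(b + 2)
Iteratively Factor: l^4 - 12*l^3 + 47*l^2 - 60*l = (l - 5)*(l^3 - 7*l^2 + 12*l) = (l - 5)*(l - 4)*(l^2 - 3*l) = (l - 5)*(l - 4)*(l - 3)*(l)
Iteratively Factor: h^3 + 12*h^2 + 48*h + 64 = (h + 4)*(h^2 + 8*h + 16) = (h + 4)^2*(h + 4)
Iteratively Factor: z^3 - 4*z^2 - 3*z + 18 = (z - 3)*(z^2 - z - 6) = (z - 3)^2*(z + 2)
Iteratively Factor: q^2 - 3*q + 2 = (q - 1)*(q - 2)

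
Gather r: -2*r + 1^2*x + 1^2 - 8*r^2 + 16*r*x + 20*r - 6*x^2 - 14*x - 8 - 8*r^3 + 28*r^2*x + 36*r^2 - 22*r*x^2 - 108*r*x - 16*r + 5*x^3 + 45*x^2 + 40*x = -8*r^3 + r^2*(28*x + 28) + r*(-22*x^2 - 92*x + 2) + 5*x^3 + 39*x^2 + 27*x - 7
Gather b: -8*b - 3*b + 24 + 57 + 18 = 99 - 11*b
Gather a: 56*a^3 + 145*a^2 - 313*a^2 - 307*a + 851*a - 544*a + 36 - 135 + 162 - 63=56*a^3 - 168*a^2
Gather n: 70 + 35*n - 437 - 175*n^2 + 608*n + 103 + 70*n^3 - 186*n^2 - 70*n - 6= 70*n^3 - 361*n^2 + 573*n - 270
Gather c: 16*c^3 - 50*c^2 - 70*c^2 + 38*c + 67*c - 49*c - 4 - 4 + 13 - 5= 16*c^3 - 120*c^2 + 56*c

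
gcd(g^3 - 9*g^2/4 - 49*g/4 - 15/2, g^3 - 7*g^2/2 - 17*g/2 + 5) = g^2 - 3*g - 10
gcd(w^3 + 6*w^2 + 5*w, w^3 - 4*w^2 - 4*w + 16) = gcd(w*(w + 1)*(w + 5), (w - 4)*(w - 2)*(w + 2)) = 1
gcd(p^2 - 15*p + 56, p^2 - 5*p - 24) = p - 8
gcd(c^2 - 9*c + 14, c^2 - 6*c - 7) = c - 7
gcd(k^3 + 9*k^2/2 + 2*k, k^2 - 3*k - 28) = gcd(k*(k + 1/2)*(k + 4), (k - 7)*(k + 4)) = k + 4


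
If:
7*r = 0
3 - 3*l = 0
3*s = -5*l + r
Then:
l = 1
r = 0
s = -5/3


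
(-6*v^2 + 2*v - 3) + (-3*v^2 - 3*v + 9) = -9*v^2 - v + 6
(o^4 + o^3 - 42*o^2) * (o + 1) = o^5 + 2*o^4 - 41*o^3 - 42*o^2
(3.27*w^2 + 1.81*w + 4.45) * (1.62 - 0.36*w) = -1.1772*w^3 + 4.6458*w^2 + 1.3302*w + 7.209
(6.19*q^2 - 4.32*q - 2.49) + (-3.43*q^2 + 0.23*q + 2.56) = 2.76*q^2 - 4.09*q + 0.0699999999999998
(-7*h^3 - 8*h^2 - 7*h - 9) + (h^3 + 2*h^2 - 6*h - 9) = -6*h^3 - 6*h^2 - 13*h - 18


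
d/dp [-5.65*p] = -5.65000000000000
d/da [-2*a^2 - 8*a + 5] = -4*a - 8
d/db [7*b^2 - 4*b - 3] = 14*b - 4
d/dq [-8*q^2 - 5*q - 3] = -16*q - 5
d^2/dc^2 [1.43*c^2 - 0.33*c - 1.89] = 2.86000000000000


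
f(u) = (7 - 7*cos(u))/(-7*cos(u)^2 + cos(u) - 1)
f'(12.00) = 0.97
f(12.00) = -0.21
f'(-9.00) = -0.90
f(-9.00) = -1.73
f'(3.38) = -0.45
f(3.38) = -1.61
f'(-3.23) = 0.16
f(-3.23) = -1.56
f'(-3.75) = 1.52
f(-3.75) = -1.95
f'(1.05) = -6.36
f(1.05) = -1.57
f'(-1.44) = 12.12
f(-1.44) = -6.16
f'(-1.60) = -2.71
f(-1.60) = -6.96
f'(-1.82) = -9.41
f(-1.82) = -5.22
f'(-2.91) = -0.44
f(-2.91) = -1.61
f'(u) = (7 - 7*cos(u))*(-14*sin(u)*cos(u) + sin(u))/(-7*cos(u)^2 + cos(u) - 1)^2 + 7*sin(u)/(-7*cos(u)^2 + cos(u) - 1)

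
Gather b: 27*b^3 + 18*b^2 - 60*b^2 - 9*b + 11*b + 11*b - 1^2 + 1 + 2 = 27*b^3 - 42*b^2 + 13*b + 2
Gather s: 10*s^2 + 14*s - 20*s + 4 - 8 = 10*s^2 - 6*s - 4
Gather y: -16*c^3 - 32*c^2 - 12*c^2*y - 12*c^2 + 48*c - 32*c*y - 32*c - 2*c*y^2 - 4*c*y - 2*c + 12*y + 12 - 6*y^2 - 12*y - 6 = -16*c^3 - 44*c^2 + 14*c + y^2*(-2*c - 6) + y*(-12*c^2 - 36*c) + 6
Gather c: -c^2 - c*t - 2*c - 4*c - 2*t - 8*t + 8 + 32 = -c^2 + c*(-t - 6) - 10*t + 40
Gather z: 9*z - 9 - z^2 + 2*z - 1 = -z^2 + 11*z - 10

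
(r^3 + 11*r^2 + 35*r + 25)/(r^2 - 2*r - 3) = (r^2 + 10*r + 25)/(r - 3)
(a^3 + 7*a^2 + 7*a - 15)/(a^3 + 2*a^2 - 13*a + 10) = (a + 3)/(a - 2)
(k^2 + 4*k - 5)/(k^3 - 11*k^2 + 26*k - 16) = (k + 5)/(k^2 - 10*k + 16)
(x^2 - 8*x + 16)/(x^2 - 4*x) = (x - 4)/x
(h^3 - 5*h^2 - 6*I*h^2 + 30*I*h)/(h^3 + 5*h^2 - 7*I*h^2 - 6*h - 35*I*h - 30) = h*(h - 5)/(h^2 + h*(5 - I) - 5*I)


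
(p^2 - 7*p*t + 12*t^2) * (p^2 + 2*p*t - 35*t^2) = p^4 - 5*p^3*t - 37*p^2*t^2 + 269*p*t^3 - 420*t^4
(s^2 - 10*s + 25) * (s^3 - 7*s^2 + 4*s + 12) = s^5 - 17*s^4 + 99*s^3 - 203*s^2 - 20*s + 300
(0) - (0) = 0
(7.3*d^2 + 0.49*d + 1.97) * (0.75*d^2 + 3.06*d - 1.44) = 5.475*d^4 + 22.7055*d^3 - 7.5351*d^2 + 5.3226*d - 2.8368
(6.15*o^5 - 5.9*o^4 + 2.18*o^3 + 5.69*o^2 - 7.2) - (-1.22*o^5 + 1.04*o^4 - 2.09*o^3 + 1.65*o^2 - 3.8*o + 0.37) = 7.37*o^5 - 6.94*o^4 + 4.27*o^3 + 4.04*o^2 + 3.8*o - 7.57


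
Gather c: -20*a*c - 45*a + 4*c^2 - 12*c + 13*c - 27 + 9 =-45*a + 4*c^2 + c*(1 - 20*a) - 18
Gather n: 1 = 1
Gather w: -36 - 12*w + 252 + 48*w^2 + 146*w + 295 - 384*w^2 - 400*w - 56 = -336*w^2 - 266*w + 455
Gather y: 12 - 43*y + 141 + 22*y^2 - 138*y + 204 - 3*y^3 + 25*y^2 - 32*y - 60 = -3*y^3 + 47*y^2 - 213*y + 297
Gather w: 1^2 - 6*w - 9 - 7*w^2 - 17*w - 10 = -7*w^2 - 23*w - 18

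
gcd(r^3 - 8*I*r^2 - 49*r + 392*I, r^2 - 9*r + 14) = r - 7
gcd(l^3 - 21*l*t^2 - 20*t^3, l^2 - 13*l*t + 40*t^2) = -l + 5*t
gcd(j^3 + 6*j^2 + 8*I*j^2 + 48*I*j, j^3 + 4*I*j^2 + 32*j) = j^2 + 8*I*j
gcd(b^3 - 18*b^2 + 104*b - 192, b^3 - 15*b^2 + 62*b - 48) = b^2 - 14*b + 48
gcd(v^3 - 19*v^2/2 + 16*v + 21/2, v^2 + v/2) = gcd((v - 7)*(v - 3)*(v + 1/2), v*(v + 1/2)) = v + 1/2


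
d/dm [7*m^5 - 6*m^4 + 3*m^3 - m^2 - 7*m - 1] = 35*m^4 - 24*m^3 + 9*m^2 - 2*m - 7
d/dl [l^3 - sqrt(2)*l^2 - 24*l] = 3*l^2 - 2*sqrt(2)*l - 24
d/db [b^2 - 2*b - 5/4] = 2*b - 2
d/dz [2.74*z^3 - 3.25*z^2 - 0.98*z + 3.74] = 8.22*z^2 - 6.5*z - 0.98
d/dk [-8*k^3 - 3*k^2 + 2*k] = -24*k^2 - 6*k + 2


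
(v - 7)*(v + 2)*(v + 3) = v^3 - 2*v^2 - 29*v - 42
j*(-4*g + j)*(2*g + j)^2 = -16*g^3*j - 12*g^2*j^2 + j^4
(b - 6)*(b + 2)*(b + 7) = b^3 + 3*b^2 - 40*b - 84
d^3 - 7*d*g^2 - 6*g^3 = (d - 3*g)*(d + g)*(d + 2*g)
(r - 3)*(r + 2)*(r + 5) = r^3 + 4*r^2 - 11*r - 30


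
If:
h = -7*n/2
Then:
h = -7*n/2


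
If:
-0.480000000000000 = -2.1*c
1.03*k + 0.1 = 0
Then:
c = 0.23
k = -0.10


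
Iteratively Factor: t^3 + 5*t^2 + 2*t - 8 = (t - 1)*(t^2 + 6*t + 8) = (t - 1)*(t + 2)*(t + 4)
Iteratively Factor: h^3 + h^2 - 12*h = (h)*(h^2 + h - 12) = h*(h + 4)*(h - 3)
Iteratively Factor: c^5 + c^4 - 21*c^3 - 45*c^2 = (c + 3)*(c^4 - 2*c^3 - 15*c^2) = (c + 3)^2*(c^3 - 5*c^2) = c*(c + 3)^2*(c^2 - 5*c) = c^2*(c + 3)^2*(c - 5)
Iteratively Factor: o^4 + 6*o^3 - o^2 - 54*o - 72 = (o + 4)*(o^3 + 2*o^2 - 9*o - 18) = (o + 2)*(o + 4)*(o^2 - 9) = (o - 3)*(o + 2)*(o + 4)*(o + 3)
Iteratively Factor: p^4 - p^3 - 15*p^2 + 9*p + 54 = (p - 3)*(p^3 + 2*p^2 - 9*p - 18) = (p - 3)*(p + 2)*(p^2 - 9) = (p - 3)^2*(p + 2)*(p + 3)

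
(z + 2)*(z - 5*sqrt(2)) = z^2 - 5*sqrt(2)*z + 2*z - 10*sqrt(2)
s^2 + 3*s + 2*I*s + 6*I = (s + 3)*(s + 2*I)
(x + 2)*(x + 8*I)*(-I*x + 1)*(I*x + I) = x^4 + 3*x^3 + 9*I*x^3 - 6*x^2 + 27*I*x^2 - 24*x + 18*I*x - 16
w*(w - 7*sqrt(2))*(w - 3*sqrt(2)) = w^3 - 10*sqrt(2)*w^2 + 42*w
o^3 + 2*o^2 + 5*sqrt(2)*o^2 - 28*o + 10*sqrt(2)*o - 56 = (o + 2)*(o - 2*sqrt(2))*(o + 7*sqrt(2))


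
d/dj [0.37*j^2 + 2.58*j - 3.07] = 0.74*j + 2.58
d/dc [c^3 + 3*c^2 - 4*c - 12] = 3*c^2 + 6*c - 4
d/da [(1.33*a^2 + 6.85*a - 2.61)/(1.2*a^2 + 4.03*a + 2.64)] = (-2.8601*a^2 + 13.2864*a + 28.6023)/(1.44*a^4 + 9.672*a^3 + 22.5769*a^2 + 21.2784*a + 6.9696)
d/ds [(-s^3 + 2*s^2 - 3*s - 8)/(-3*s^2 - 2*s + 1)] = (3*s^4 + 4*s^3 - 16*s^2 - 44*s - 19)/(9*s^4 + 12*s^3 - 2*s^2 - 4*s + 1)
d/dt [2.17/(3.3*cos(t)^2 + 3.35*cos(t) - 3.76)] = (14.322*cos(t) + 7.2695)*sin(t)/(3.3*cos(t)^2 + 3.35*cos(t) - 3.76)^2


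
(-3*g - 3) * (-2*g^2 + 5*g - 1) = 6*g^3 - 9*g^2 - 12*g + 3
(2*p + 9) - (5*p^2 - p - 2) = -5*p^2 + 3*p + 11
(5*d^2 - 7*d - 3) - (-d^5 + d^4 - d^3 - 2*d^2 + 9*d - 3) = d^5 - d^4 + d^3 + 7*d^2 - 16*d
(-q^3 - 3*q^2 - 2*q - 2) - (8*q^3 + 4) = -9*q^3 - 3*q^2 - 2*q - 6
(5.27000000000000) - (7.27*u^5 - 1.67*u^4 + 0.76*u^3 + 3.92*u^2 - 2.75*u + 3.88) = -7.27*u^5 + 1.67*u^4 - 0.76*u^3 - 3.92*u^2 + 2.75*u + 1.39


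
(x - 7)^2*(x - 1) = x^3 - 15*x^2 + 63*x - 49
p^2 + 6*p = p*(p + 6)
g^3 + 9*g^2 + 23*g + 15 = (g + 1)*(g + 3)*(g + 5)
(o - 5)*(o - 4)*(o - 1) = o^3 - 10*o^2 + 29*o - 20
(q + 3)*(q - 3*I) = q^2 + 3*q - 3*I*q - 9*I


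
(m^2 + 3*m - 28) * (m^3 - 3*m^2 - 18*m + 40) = m^5 - 55*m^3 + 70*m^2 + 624*m - 1120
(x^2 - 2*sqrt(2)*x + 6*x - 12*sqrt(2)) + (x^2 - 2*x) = 2*x^2 - 2*sqrt(2)*x + 4*x - 12*sqrt(2)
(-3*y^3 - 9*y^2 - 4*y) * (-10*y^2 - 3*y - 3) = 30*y^5 + 99*y^4 + 76*y^3 + 39*y^2 + 12*y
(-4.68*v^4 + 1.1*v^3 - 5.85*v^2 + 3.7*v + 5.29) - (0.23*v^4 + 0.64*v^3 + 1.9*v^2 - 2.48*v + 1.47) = -4.91*v^4 + 0.46*v^3 - 7.75*v^2 + 6.18*v + 3.82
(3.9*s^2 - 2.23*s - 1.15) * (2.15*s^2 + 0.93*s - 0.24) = 8.385*s^4 - 1.1675*s^3 - 5.4824*s^2 - 0.5343*s + 0.276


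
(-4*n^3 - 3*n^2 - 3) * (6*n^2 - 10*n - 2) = -24*n^5 + 22*n^4 + 38*n^3 - 12*n^2 + 30*n + 6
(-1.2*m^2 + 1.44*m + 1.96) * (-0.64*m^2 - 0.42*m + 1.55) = 0.768*m^4 - 0.4176*m^3 - 3.7192*m^2 + 1.4088*m + 3.038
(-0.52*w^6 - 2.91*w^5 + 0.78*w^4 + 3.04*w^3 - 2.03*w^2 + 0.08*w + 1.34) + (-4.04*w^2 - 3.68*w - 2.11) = -0.52*w^6 - 2.91*w^5 + 0.78*w^4 + 3.04*w^3 - 6.07*w^2 - 3.6*w - 0.77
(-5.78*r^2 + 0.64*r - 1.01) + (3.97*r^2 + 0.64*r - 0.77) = -1.81*r^2 + 1.28*r - 1.78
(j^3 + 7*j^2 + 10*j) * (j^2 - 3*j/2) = j^5 + 11*j^4/2 - j^3/2 - 15*j^2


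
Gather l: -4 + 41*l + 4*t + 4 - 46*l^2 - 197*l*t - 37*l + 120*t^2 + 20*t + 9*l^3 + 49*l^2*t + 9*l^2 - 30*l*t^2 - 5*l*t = 9*l^3 + l^2*(49*t - 37) + l*(-30*t^2 - 202*t + 4) + 120*t^2 + 24*t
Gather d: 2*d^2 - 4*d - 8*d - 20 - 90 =2*d^2 - 12*d - 110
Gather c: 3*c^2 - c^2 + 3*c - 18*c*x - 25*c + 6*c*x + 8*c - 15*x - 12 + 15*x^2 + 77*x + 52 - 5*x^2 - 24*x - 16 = 2*c^2 + c*(-12*x - 14) + 10*x^2 + 38*x + 24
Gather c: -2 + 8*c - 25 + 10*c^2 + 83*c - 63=10*c^2 + 91*c - 90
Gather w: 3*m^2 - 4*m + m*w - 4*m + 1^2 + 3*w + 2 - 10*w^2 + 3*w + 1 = 3*m^2 - 8*m - 10*w^2 + w*(m + 6) + 4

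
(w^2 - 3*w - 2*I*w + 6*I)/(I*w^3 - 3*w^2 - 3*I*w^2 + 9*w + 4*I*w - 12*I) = (-I*w - 2)/(w^2 + 3*I*w + 4)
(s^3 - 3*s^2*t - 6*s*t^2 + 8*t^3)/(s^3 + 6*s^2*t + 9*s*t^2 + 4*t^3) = (s^3 - 3*s^2*t - 6*s*t^2 + 8*t^3)/(s^3 + 6*s^2*t + 9*s*t^2 + 4*t^3)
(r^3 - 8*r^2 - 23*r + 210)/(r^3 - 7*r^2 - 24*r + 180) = (r - 7)/(r - 6)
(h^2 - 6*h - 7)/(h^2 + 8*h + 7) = (h - 7)/(h + 7)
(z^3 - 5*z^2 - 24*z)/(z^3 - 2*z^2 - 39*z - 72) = z/(z + 3)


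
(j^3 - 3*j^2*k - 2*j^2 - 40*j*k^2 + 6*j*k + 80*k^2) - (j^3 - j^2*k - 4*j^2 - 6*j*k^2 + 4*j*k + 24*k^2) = -2*j^2*k + 2*j^2 - 34*j*k^2 + 2*j*k + 56*k^2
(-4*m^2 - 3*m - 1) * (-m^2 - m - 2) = 4*m^4 + 7*m^3 + 12*m^2 + 7*m + 2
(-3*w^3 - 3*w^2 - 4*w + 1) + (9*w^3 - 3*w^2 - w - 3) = 6*w^3 - 6*w^2 - 5*w - 2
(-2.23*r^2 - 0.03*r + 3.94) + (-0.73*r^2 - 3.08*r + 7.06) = -2.96*r^2 - 3.11*r + 11.0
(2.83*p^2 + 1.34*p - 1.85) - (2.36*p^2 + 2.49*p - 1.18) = 0.47*p^2 - 1.15*p - 0.67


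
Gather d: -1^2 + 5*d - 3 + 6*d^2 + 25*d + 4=6*d^2 + 30*d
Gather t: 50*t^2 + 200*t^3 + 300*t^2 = 200*t^3 + 350*t^2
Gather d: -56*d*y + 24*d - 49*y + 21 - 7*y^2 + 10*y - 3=d*(24 - 56*y) - 7*y^2 - 39*y + 18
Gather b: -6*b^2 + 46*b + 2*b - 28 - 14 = -6*b^2 + 48*b - 42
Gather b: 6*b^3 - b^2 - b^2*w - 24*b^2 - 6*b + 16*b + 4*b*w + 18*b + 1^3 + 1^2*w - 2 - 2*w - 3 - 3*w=6*b^3 + b^2*(-w - 25) + b*(4*w + 28) - 4*w - 4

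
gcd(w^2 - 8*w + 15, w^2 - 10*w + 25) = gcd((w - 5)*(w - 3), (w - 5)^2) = w - 5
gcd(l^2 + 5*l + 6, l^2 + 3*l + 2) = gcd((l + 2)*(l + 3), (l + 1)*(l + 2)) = l + 2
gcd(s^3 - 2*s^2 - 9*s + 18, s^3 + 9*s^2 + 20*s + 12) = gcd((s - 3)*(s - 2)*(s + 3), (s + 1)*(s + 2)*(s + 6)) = 1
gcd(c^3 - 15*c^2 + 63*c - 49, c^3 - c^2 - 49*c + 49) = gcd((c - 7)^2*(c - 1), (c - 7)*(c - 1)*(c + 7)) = c^2 - 8*c + 7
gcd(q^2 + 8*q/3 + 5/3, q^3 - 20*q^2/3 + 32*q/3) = 1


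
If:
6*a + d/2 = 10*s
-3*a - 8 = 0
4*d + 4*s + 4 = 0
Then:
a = -8/3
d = 4/7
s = -11/7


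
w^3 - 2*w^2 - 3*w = w*(w - 3)*(w + 1)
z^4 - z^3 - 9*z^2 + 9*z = z*(z - 3)*(z - 1)*(z + 3)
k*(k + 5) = k^2 + 5*k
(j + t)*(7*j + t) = 7*j^2 + 8*j*t + t^2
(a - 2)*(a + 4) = a^2 + 2*a - 8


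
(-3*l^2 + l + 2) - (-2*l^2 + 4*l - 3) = -l^2 - 3*l + 5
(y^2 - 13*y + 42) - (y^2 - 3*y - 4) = 46 - 10*y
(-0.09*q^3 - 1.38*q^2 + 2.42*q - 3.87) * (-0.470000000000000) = 0.0423*q^3 + 0.6486*q^2 - 1.1374*q + 1.8189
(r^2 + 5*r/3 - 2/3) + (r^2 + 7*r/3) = 2*r^2 + 4*r - 2/3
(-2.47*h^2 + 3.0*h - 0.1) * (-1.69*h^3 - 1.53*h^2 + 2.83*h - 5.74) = 4.1743*h^5 - 1.2909*h^4 - 11.4111*h^3 + 22.8208*h^2 - 17.503*h + 0.574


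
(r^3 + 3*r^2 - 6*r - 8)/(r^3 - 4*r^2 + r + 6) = (r + 4)/(r - 3)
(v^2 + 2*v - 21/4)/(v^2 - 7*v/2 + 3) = (v + 7/2)/(v - 2)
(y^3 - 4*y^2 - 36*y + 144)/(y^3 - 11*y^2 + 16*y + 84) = (y^2 + 2*y - 24)/(y^2 - 5*y - 14)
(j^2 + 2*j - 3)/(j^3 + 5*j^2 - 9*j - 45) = (j - 1)/(j^2 + 2*j - 15)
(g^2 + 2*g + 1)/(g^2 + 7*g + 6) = (g + 1)/(g + 6)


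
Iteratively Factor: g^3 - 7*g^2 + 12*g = (g - 4)*(g^2 - 3*g) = g*(g - 4)*(g - 3)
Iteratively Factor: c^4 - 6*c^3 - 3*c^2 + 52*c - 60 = (c + 3)*(c^3 - 9*c^2 + 24*c - 20) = (c - 2)*(c + 3)*(c^2 - 7*c + 10) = (c - 5)*(c - 2)*(c + 3)*(c - 2)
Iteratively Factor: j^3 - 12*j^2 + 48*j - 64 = (j - 4)*(j^2 - 8*j + 16) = (j - 4)^2*(j - 4)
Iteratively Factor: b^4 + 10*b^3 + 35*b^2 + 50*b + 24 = (b + 3)*(b^3 + 7*b^2 + 14*b + 8) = (b + 1)*(b + 3)*(b^2 + 6*b + 8) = (b + 1)*(b + 2)*(b + 3)*(b + 4)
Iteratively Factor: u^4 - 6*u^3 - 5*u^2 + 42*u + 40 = (u - 4)*(u^3 - 2*u^2 - 13*u - 10) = (u - 5)*(u - 4)*(u^2 + 3*u + 2) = (u - 5)*(u - 4)*(u + 2)*(u + 1)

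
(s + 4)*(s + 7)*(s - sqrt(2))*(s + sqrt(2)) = s^4 + 11*s^3 + 26*s^2 - 22*s - 56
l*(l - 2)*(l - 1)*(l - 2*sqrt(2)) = l^4 - 3*l^3 - 2*sqrt(2)*l^3 + 2*l^2 + 6*sqrt(2)*l^2 - 4*sqrt(2)*l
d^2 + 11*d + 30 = (d + 5)*(d + 6)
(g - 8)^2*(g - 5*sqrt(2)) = g^3 - 16*g^2 - 5*sqrt(2)*g^2 + 64*g + 80*sqrt(2)*g - 320*sqrt(2)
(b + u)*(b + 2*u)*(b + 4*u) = b^3 + 7*b^2*u + 14*b*u^2 + 8*u^3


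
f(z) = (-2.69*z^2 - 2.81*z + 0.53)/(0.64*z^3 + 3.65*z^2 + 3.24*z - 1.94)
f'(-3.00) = 2.03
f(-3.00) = -3.90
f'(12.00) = 0.02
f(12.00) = -0.25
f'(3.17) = 0.07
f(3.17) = -0.54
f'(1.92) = 0.14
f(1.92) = -0.66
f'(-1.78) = -151.21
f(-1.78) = -12.06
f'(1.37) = 0.24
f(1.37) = -0.76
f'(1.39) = 0.23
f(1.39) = -0.76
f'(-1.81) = -72.35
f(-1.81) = -8.92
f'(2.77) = 0.09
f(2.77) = -0.57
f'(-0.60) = -0.08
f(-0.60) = -0.46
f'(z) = (-5.38*z - 2.81)/(0.64*z^3 + 3.65*z^2 + 3.24*z - 1.94) + (-2.69*z^2 - 2.81*z + 0.53)*(-1.92*z^2 - 7.3*z - 3.24)/(0.64*z^3 + 3.65*z^2 + 3.24*z - 1.94)^2 = (1.7216*z^4 + 3.5968*z^3 + 0.523299999999999*z^2 + 6.5682*z + 3.7342)/(0.4096*z^6 + 4.672*z^5 + 17.4697*z^4 + 21.1688*z^3 - 3.6644*z^2 - 12.5712*z + 3.7636)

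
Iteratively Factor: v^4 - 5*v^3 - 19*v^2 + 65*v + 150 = (v - 5)*(v^3 - 19*v - 30) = (v - 5)*(v + 2)*(v^2 - 2*v - 15) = (v - 5)*(v + 2)*(v + 3)*(v - 5)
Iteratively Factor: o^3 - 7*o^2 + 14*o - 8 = (o - 1)*(o^2 - 6*o + 8) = (o - 4)*(o - 1)*(o - 2)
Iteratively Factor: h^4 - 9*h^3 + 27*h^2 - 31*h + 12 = (h - 4)*(h^3 - 5*h^2 + 7*h - 3) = (h - 4)*(h - 1)*(h^2 - 4*h + 3) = (h - 4)*(h - 1)^2*(h - 3)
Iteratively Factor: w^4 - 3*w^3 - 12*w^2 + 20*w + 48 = (w - 3)*(w^3 - 12*w - 16) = (w - 3)*(w + 2)*(w^2 - 2*w - 8) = (w - 3)*(w + 2)^2*(w - 4)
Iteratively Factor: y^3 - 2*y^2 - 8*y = (y - 4)*(y^2 + 2*y) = (y - 4)*(y + 2)*(y)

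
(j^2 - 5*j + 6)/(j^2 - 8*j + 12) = (j - 3)/(j - 6)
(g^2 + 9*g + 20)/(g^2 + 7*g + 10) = (g + 4)/(g + 2)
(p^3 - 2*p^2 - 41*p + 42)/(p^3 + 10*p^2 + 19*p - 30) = (p - 7)/(p + 5)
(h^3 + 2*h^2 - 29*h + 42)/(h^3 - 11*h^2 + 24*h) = (h^2 + 5*h - 14)/(h*(h - 8))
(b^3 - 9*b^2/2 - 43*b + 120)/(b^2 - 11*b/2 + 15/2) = (b^2 - 2*b - 48)/(b - 3)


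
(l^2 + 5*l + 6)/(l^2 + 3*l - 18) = (l^2 + 5*l + 6)/(l^2 + 3*l - 18)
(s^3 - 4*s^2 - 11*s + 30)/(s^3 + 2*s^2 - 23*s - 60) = (s - 2)/(s + 4)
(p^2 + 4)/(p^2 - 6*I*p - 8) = (p + 2*I)/(p - 4*I)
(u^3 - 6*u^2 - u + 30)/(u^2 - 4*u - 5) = (u^2 - u - 6)/(u + 1)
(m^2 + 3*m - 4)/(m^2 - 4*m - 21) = (-m^2 - 3*m + 4)/(-m^2 + 4*m + 21)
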